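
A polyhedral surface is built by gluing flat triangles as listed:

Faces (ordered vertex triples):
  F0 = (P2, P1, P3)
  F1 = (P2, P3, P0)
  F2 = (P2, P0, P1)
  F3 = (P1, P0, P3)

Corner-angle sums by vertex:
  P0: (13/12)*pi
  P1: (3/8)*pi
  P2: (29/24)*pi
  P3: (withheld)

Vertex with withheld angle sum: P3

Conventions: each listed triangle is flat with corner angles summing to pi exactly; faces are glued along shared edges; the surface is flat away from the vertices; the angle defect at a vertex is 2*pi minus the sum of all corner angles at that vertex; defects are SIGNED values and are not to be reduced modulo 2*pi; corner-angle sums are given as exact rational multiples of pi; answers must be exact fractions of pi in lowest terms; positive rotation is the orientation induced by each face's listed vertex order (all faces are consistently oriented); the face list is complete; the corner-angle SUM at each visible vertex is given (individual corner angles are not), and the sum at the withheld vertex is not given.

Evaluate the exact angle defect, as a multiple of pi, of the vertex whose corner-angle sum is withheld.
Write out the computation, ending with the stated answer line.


V = 4, E = 6, F = 4; chi = V - E + F = 2
Gauss-Bonnet: total defect = 2*pi*chi = 4*pi; visible defects sum to (10/3)*pi

Answer: defect(P3) = (2/3)*pi


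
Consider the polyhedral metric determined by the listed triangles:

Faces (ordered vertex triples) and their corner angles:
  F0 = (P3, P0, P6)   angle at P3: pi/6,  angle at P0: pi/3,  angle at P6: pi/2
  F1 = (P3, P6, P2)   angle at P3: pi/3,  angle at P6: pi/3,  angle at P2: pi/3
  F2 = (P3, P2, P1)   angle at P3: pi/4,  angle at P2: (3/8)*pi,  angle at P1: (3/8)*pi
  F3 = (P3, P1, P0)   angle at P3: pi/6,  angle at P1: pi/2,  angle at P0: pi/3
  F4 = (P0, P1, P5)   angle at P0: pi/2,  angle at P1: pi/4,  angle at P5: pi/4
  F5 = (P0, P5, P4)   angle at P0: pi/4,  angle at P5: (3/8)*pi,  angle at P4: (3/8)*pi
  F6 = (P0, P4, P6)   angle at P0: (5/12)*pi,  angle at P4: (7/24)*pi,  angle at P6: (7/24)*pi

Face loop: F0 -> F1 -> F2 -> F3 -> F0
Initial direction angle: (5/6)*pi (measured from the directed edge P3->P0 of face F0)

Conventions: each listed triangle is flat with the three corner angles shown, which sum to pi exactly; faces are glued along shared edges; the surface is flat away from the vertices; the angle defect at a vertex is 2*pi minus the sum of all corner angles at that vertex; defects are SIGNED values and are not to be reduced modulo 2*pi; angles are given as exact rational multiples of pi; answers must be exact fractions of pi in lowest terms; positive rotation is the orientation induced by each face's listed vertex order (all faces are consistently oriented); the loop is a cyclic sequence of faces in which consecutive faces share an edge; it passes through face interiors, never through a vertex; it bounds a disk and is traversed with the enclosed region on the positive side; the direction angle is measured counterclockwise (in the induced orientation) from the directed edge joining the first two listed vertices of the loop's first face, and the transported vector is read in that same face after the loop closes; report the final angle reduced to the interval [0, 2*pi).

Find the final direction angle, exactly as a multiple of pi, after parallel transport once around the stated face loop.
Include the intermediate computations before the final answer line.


enclosed vertex P3: corner angles sum to (11/12)*pi, defect = 2*pi - (11/12)*pi = (13/12)*pi
the rotation equals the total enclosed defect, so the final angle is initial + defects (mod 2*pi)
final angle = (5/6)*pi + (13/12)*pi = (23/12)*pi (mod 2*pi)

Answer: final direction angle = (23/12)*pi


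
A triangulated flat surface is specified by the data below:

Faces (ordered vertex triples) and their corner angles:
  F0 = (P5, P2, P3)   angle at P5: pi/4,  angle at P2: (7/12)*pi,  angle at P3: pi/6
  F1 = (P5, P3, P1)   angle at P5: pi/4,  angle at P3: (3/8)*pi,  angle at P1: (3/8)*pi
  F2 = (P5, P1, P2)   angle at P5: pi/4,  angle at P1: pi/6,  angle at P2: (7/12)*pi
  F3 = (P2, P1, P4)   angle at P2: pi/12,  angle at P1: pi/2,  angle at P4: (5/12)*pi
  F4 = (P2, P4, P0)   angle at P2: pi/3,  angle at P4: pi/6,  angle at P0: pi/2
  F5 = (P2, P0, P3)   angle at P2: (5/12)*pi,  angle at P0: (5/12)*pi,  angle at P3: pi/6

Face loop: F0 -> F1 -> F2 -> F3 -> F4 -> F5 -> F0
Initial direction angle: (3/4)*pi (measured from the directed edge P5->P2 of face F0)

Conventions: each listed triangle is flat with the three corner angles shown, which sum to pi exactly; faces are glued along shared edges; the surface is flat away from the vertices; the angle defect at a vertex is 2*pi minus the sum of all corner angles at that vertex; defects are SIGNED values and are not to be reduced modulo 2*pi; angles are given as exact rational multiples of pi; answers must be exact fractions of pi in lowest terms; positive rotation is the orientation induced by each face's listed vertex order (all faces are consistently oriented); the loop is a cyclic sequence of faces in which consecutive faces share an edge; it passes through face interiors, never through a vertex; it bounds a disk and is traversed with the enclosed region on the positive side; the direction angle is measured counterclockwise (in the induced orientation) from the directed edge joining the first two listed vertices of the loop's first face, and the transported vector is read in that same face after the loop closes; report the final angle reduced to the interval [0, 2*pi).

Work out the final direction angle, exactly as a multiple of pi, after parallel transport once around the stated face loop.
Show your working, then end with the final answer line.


enclosed vertex P2: corner angles sum to 2*pi, defect = 2*pi - 2*pi = 0
enclosed vertex P5: corner angles sum to (3/4)*pi, defect = 2*pi - (3/4)*pi = (5/4)*pi
holonomy = initial angle + sum of enclosed defects (mod 2*pi), positive in the induced orientation
final angle = (3/4)*pi + (5/4)*pi = 0 (mod 2*pi)

Answer: final direction angle = 0


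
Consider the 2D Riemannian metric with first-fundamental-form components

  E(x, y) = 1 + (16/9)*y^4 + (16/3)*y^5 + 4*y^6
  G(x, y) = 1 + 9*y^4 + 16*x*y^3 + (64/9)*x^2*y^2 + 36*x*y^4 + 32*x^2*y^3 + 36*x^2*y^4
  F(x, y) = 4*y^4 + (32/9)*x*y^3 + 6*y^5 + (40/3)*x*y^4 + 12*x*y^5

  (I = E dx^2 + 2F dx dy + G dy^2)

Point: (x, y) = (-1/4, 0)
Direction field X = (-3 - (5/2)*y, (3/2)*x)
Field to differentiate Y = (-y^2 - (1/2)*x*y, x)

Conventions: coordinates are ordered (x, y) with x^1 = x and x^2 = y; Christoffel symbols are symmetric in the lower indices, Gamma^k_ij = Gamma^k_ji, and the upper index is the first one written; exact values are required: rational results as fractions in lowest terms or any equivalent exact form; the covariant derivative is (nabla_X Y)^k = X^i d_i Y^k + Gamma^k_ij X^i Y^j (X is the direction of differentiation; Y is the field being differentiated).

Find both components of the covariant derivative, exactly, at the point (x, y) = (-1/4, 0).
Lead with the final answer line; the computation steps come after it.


Answer: (nabla_X Y)^x = -3/64, (nabla_X Y)^y = -3

E = 1, F = 0, G = 1 at the point
E_x = 0, E_y = 0, F_x = 0, F_y = 0, G_x = 0, G_y = 0
EG - F^2 = 1;  g^inv = (1) * [[1, 0], [0, 1]]
first-kind symbols [ij,l] = (1/2)(d_i g_jl + d_j g_il - d_l g_ij): [xx,x] = E_x/2 = 0, [xx,y] = F_x - E_y/2 = 0, [xy,x] = E_y/2 = 0, [xy,y] = G_x/2 = 0, [yy,x] = F_y - G_x/2 = 0, [yy,y] = G_y/2 = 0
Gamma^x_ij = (G*[ij,x] - F*[ij,y])/(EG - F^2), Gamma^y_ij = (E*[ij,y] - F*[ij,x])/(EG - F^2)
Gamma_xxx = 0, Gamma_xxy = 0, Gamma_xyy = 0, Gamma_yxx = 0, Gamma_yxy = 0, Gamma_yyy = 0
X = (-3, -3/8), Y = (0, -1/4) at the point


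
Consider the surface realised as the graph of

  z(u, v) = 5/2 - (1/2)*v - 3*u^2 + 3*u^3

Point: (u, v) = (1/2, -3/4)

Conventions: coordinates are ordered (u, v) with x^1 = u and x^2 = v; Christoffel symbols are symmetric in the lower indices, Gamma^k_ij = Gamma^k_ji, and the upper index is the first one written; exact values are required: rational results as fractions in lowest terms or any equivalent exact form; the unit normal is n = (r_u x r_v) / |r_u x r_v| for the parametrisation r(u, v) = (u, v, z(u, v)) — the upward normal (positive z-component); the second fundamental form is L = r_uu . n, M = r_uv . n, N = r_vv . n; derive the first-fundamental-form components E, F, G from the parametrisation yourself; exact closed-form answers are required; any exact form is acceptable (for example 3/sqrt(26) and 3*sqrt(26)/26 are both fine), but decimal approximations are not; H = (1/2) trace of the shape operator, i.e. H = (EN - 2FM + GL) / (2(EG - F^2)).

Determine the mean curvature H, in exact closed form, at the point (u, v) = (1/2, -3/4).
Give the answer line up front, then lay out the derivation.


Answer: H = 120*sqrt(29)/841

z_u = -3/4, z_v = -1/2, z_uu = 3, z_uv = 0, z_vv = 0
E = 25/16, F = 3/8, G = 5/4; answer radicand W^2 = 29/16
unnormalised second-form numerators: l = 3, m = 0, n = 0; L = l/sqrt(29/16), and similarly M = m/sqrt(W^2), N = n/sqrt(W^2)
H = (E*n - 2*F*m + G*l) / (2*(EG - F^2)*sqrt(W^2)); E*n - 2*F*m + G*l = 15/4, EG - F^2 = 29/16, so H = (30/29)/sqrt(29/16)


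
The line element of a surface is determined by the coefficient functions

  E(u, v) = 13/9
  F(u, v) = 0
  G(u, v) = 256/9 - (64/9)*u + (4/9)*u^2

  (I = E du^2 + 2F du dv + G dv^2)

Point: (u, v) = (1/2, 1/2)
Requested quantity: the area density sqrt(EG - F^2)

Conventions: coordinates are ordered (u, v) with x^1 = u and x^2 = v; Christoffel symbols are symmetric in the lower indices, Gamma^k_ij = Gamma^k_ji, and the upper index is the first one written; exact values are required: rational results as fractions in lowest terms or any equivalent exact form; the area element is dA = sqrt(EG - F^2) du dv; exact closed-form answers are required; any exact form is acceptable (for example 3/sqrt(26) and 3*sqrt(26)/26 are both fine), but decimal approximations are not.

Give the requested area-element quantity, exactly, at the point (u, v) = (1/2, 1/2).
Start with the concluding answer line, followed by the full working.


Answer: sqrt(EG - F^2) = 5*sqrt(13)/3

E = 13/9, F = 0, G = 25; EG - F^2 = 325/9


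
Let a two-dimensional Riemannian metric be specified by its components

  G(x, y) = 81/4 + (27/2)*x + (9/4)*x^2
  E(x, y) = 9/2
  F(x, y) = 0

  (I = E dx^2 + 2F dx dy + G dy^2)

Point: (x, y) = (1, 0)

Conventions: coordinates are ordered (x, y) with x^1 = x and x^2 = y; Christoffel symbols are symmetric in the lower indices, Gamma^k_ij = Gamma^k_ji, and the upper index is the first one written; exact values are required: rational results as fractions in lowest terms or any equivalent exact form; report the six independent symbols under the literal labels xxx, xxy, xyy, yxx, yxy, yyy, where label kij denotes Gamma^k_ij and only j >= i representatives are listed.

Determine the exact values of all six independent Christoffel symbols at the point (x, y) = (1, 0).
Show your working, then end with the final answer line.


E = 9/2, F = 0, G = 36 at the point
E_x = 0, E_y = 0, F_x = 0, F_y = 0, G_x = 18, G_y = 0
EG - F^2 = 162;  g^inv = (1/162) * [[36, 0], [0, 9/2]]
first-kind symbols [ij,l] = (1/2)(d_i g_jl + d_j g_il - d_l g_ij): [xx,x] = E_x/2 = 0, [xx,y] = F_x - E_y/2 = 0, [xy,x] = E_y/2 = 0, [xy,y] = G_x/2 = 9, [yy,x] = F_y - G_x/2 = -9, [yy,y] = G_y/2 = 0
Gamma^x_ij = (G*[ij,x] - F*[ij,y])/(EG - F^2), Gamma^y_ij = (E*[ij,y] - F*[ij,x])/(EG - F^2)

Answer: Gamma_xxx = 0, Gamma_xxy = 0, Gamma_xyy = -2, Gamma_yxx = 0, Gamma_yxy = 1/4, Gamma_yyy = 0


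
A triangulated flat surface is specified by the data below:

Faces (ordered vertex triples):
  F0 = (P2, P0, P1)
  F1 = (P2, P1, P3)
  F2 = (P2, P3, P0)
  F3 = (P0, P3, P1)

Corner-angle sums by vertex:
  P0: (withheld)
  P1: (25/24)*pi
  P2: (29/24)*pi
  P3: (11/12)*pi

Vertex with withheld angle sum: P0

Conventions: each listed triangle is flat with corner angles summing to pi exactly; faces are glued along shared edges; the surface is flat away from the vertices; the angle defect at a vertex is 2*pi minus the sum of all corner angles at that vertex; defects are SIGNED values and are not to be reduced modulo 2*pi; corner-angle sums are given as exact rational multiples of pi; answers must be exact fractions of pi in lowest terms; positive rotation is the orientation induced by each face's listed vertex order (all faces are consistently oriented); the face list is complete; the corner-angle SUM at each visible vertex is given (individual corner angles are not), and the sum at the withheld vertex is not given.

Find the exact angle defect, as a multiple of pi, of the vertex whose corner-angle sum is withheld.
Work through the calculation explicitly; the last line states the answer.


V = 4, E = 6, F = 4; chi = V - E + F = 2
Gauss-Bonnet: total defect = 2*pi*chi = 4*pi; visible defects sum to (17/6)*pi

Answer: defect(P0) = (7/6)*pi


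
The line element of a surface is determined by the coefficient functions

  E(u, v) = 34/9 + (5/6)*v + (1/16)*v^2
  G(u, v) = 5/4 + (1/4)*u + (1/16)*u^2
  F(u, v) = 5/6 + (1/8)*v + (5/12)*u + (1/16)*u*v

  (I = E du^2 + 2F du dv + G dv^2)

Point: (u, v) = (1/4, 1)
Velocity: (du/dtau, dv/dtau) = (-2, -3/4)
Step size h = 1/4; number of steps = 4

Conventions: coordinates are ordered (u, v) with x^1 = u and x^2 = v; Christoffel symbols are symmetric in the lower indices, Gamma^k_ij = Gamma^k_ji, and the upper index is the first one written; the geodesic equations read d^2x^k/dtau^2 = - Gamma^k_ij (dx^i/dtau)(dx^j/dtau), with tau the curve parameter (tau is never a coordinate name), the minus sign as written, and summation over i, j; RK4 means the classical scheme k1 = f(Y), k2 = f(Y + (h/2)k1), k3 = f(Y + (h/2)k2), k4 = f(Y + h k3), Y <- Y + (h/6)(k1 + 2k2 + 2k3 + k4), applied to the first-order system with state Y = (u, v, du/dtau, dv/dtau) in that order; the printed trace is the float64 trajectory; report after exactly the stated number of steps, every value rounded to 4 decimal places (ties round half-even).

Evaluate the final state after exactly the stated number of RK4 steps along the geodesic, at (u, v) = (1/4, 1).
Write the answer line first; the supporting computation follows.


Answer: u = -1.9148, v = 0.2166, du/dtau = -2.3505, dv/dtau = -0.8038

f(Y) = (du/dtau, dv/dtau, -Gamma^u_ij Y'^i Y'^j, -Gamma^v_ij Y'^i Y'^j) with the Gammas evaluated at the stage position; h = 0.250000; intermediate values shown to 6 dp
step 0: u = 0.2500, v = 1.0000, du/dtau = -2.0000, dv/dtau = -0.7500
step 1:
  k1: at (u, v) = (0.250000, 1.000000), (du/dtau, dv/dtau) = (-2.000000, -0.750000); Gamma_uuu = 0.000000, Gamma_uuv = 0.096025, Gamma_uvv = 0.000000, Gamma_vuu = 0.000000, Gamma_vuv = 0.028181, Gamma_vvv = 0.000000; k1 = (-2.000000, -0.750000, -0.288075, -0.084544)
  k2: at (u, v) = (0.000000, 0.906250), (du/dtau, dv/dtau) = (-2.036009, -0.760568); Gamma_uuu = 0.000000, Gamma_uuv = 0.097906, Gamma_uvv = 0.000000, Gamma_vuu = 0.000000, Gamma_vuv = 0.025857, Gamma_vvv = 0.000000; k2 = (-2.036009, -0.760568, -0.303219, -0.080080)
  k3: at (u, v) = (-0.004501, 0.904929), (du/dtau, dv/dtau) = (-2.037902, -0.760010); Gamma_uuu = 0.000000, Gamma_uuv = 0.097937, Gamma_uvv = 0.000000, Gamma_vuu = 0.000000, Gamma_vuv = 0.025811, Gamma_vvv = 0.000000; k3 = (-2.037902, -0.760010, -0.303374, -0.079954)
  k4: at (u, v) = (-0.259476, 0.809998), (du/dtau, dv/dtau) = (-2.075843, -0.769989); Gamma_uuu = 0.000000, Gamma_uuv = 0.099782, Gamma_uvv = 0.000000, Gamma_vuu = 0.000000, Gamma_vuv = 0.023229, Gamma_vvv = 0.000000; k4 = (-2.075843, -0.769989, -0.318979, -0.074256)
  Y <- Y + (h/6)(k1 + 2k2 + 2k3 + k4): u = -0.2593, v = 0.8100, du/dtau = -2.0758, dv/dtau = -0.7700
step 2:
  k1: at (u, v) = (-0.259319, 0.809952), (du/dtau, dv/dtau) = (-2.075843, -0.769953); Gamma_uuu = 0.000000, Gamma_uuv = 0.099782, Gamma_uvv = 0.000000, Gamma_vuu = 0.000000, Gamma_vuv = 0.023231, Gamma_vvv = 0.000000; k1 = (-2.075843, -0.769953, -0.318962, -0.074260)
  k2: at (u, v) = (-0.518800, 0.713708), (du/dtau, dv/dtau) = (-2.115714, -0.779235); Gamma_uuu = 0.000000, Gamma_uuv = 0.101569, Gamma_uvv = 0.000000, Gamma_vuu = 0.000000, Gamma_vuv = 0.020384, Gamma_vvv = 0.000000; k2 = (-2.115714, -0.779235, -0.334900, -0.067213)
  k3: at (u, v) = (-0.523784, 0.712548), (du/dtau, dv/dtau) = (-2.117706, -0.778354); Gamma_uuu = 0.000000, Gamma_uuv = 0.101597, Gamma_uvv = 0.000000, Gamma_vuu = 0.000000, Gamma_vuv = 0.020325, Gamma_vvv = 0.000000; k3 = (-2.117706, -0.778354, -0.334931, -0.067003)
  k4: at (u, v) = (-0.788746, 0.615364), (du/dtau, dv/dtau) = (-2.159576, -0.786704); Gamma_uuu = 0.000000, Gamma_uuv = 0.103298, Gamma_uvv = 0.000000, Gamma_vuu = 0.000000, Gamma_vuv = 0.017182, Gamma_vvv = 0.000000; k4 = (-2.159576, -0.786704, -0.350997, -0.058383)
  Y <- Y + (h/6)(k1 + 2k2 + 2k3 + k4): u = -0.7886, v = 0.6153, du/dtau = -2.1596, dv/dtau = -0.7867
step 3:
  k1: at (u, v) = (-0.788580, 0.615292), (du/dtau, dv/dtau) = (-2.159577, -0.786664); Gamma_uuu = 0.000000, Gamma_uuv = 0.103298, Gamma_uvv = 0.000000, Gamma_vuu = 0.000000, Gamma_vuv = 0.017185, Gamma_vvv = 0.000000; k1 = (-2.159577, -0.786664, -0.350979, -0.058389)
  k2: at (u, v) = (-1.058527, 0.516959), (du/dtau, dv/dtau) = (-2.203450, -0.793963); Gamma_uuu = 0.000000, Gamma_uuv = 0.104884, Gamma_uvv = 0.000000, Gamma_vuu = 0.000000, Gamma_vuv = 0.013746, Gamma_vvv = 0.000000; k2 = (-2.203450, -0.793963, -0.366982, -0.048096)
  k3: at (u, v) = (-1.064011, 0.516047), (du/dtau, dv/dtau) = (-2.205450, -0.792676); Gamma_uuu = 0.000000, Gamma_uuv = 0.104907, Gamma_uvv = 0.000000, Gamma_vuu = 0.000000, Gamma_vuv = 0.013671, Gamma_vvv = 0.000000; k3 = (-2.205450, -0.792676, -0.366798, -0.047798)
  k4: at (u, v) = (-1.339943, 0.417123), (du/dtau, dv/dtau) = (-2.251277, -0.798614); Gamma_uuu = 0.000000, Gamma_uuv = 0.106338, Gamma_uvv = 0.000000, Gamma_vuu = 0.000000, Gamma_vuv = 0.009908, Gamma_vvv = 0.000000; k4 = (-2.251277, -0.798614, -0.382371, -0.035629)
  Y <- Y + (h/6)(k1 + 2k2 + 2k3 + k4): u = -1.3398, v = 0.4170, du/dtau = -2.2513, dv/dtau = -0.7986
step 4:
  k1: at (u, v) = (-1.339774, 0.417019), (du/dtau, dv/dtau) = (-2.251282, -0.798573); Gamma_uuu = 0.000000, Gamma_uuv = 0.106338, Gamma_uvv = 0.000000, Gamma_vuu = 0.000000, Gamma_vuv = 0.009911, Gamma_vvv = 0.000000; k1 = (-2.251282, -0.798573, -0.382353, -0.035637)
  k2: at (u, v) = (-1.621184, 0.317198), (du/dtau, dv/dtau) = (-2.299076, -0.803027); Gamma_uuu = 0.000000, Gamma_uuv = 0.107580, Gamma_uvv = 0.000000, Gamma_vuu = 0.000000, Gamma_vuv = 0.005835, Gamma_vvv = 0.000000; k2 = (-2.299076, -0.803027, -0.397233, -0.021547)
  k3: at (u, v) = (-1.627159, 0.316641), (du/dtau, dv/dtau) = (-2.300936, -0.801266); Gamma_uuu = 0.000000, Gamma_uuv = 0.107592, Gamma_uvv = 0.000000, Gamma_vuu = 0.000000, Gamma_vuv = 0.005744, Gamma_vvv = 0.000000; k3 = (-2.300936, -0.801266, -0.396726, -0.021181)
  k4: at (u, v) = (-1.915008, 0.216703), (du/dtau, dv/dtau) = (-2.350464, -0.803868); Gamma_uuu = 0.000000, Gamma_uuv = 0.108591, Gamma_uvv = 0.000000, Gamma_vuu = 0.000000, Gamma_vuv = 0.001341, Gamma_vvv = 0.000000; k4 = (-2.350464, -0.803868, -0.410357, -0.005067)
  Y <- Y + (h/6)(k1 + 2k2 + 2k3 + k4): u = -1.9148, v = 0.2166, du/dtau = -2.3505, dv/dtau = -0.8038


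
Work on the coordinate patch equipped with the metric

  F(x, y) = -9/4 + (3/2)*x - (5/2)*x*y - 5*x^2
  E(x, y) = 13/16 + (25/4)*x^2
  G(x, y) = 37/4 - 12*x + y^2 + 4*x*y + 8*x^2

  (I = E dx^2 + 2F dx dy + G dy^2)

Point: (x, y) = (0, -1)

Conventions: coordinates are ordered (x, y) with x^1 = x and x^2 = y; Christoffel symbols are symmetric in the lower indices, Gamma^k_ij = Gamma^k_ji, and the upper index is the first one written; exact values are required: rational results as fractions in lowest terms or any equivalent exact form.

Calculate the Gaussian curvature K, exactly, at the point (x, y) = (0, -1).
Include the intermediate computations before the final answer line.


E = 13/16, F = -9/4, G = 41/4, EG - F^2 = 209/64 at the point
E_x = 0, E_y = 0, F_x = 4, F_y = 0, G_x = -16, G_y = -2
E_yy = 0, F_xy = -5/2, G_xx = 16
Compute both Brioschi determinants and normalise by (EG - F^2)^2.
M1 = [[-E_yy/2 + F_xy - G_xx/2, E_x/2, F_x - E_y/2], [F_y - G_x/2, E, F], [G_y/2, F, G]] = [[-21/2, 0, 4], [8, 13/16, -9/4], [-1, -9/4, 41/4]]; det M1 = -13189/128
M2 = [[0, E_y/2, G_x/2], [E_y/2, E, F], [G_x/2, F, G]] = [[0, 0, -8], [0, 13/16, -9/4], [-8, -9/4, 41/4]]; det M2 = -52
det M1 - det M2 = -6533/128; K = -6533/128 / (209/64)^2 = -209056/43681

Answer: K = -209056/43681


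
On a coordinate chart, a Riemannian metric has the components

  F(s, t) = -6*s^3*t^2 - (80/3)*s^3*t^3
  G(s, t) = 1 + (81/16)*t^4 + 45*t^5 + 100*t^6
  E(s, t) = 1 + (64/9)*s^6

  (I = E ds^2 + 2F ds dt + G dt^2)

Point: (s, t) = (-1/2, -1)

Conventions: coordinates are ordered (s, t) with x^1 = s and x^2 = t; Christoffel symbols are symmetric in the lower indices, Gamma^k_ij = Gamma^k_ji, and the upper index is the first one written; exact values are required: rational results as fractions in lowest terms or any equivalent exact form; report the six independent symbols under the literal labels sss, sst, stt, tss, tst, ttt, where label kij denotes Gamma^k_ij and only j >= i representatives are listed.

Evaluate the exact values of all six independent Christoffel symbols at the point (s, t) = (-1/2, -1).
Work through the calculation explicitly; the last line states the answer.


E = 10/9, F = -31/12, G = 977/16 at the point
E_s = -4/3, E_t = 0, F_s = 31/2, F_t = 17/2, G_s = 0, G_t = -1581/4
EG - F^2 = 8809/144;  g^inv = (144/8809) * [[977/16, 31/12], [31/12, 10/9]]
first-kind symbols [ij,l] = (1/2)(d_i g_jl + d_j g_il - d_l g_ij): [ss,s] = E_s/2 = -2/3, [ss,t] = F_s - E_t/2 = 31/2, [st,s] = E_t/2 = 0, [st,t] = G_s/2 = 0, [tt,s] = F_t - G_s/2 = 17/2, [tt,t] = G_t/2 = -1581/8
Gamma^s_ij = (G*[ij,s] - F*[ij,t])/(EG - F^2), Gamma^t_ij = (E*[ij,t] - F*[ij,s])/(EG - F^2)

Answer: Gamma_sss = -96/8809, Gamma_sst = 0, Gamma_stt = 1224/8809, Gamma_tss = 2232/8809, Gamma_tst = 0, Gamma_ttt = -28458/8809


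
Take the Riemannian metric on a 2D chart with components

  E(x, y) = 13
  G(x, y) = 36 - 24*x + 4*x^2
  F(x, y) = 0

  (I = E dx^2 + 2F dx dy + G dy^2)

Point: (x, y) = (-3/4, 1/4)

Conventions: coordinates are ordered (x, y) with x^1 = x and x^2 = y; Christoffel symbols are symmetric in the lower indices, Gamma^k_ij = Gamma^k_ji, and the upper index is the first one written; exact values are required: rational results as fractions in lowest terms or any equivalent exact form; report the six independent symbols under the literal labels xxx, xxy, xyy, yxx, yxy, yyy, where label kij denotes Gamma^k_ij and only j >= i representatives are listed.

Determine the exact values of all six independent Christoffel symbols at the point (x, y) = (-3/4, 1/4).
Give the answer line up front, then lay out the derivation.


Answer: Gamma_xxx = 0, Gamma_xxy = 0, Gamma_xyy = 15/13, Gamma_yxx = 0, Gamma_yxy = -4/15, Gamma_yyy = 0

E = 13, F = 0, G = 225/4 at the point
E_x = 0, E_y = 0, F_x = 0, F_y = 0, G_x = -30, G_y = 0
EG - F^2 = 2925/4;  g^inv = (4/2925) * [[225/4, 0], [0, 13]]
first-kind symbols [ij,l] = (1/2)(d_i g_jl + d_j g_il - d_l g_ij): [xx,x] = E_x/2 = 0, [xx,y] = F_x - E_y/2 = 0, [xy,x] = E_y/2 = 0, [xy,y] = G_x/2 = -15, [yy,x] = F_y - G_x/2 = 15, [yy,y] = G_y/2 = 0
Gamma^x_ij = (G*[ij,x] - F*[ij,y])/(EG - F^2), Gamma^y_ij = (E*[ij,y] - F*[ij,x])/(EG - F^2)


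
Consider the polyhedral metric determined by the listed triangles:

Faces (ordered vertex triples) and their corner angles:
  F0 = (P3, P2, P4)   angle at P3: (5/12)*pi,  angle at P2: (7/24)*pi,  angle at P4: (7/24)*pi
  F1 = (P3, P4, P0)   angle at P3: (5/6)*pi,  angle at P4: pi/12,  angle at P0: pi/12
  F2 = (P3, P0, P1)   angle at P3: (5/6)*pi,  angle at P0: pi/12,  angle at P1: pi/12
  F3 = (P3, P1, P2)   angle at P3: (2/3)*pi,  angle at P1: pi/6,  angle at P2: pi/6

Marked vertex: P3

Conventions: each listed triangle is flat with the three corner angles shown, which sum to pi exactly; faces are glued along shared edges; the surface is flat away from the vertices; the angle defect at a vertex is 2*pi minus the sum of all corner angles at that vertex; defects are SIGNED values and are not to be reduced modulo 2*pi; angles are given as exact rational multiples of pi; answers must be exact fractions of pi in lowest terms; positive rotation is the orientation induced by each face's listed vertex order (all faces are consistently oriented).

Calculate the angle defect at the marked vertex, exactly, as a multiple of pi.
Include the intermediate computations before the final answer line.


Sum of corner angles at P3: (11/4)*pi
defect = 2*pi - (11/4)*pi

Answer: defect(P3) = (-3/4)*pi


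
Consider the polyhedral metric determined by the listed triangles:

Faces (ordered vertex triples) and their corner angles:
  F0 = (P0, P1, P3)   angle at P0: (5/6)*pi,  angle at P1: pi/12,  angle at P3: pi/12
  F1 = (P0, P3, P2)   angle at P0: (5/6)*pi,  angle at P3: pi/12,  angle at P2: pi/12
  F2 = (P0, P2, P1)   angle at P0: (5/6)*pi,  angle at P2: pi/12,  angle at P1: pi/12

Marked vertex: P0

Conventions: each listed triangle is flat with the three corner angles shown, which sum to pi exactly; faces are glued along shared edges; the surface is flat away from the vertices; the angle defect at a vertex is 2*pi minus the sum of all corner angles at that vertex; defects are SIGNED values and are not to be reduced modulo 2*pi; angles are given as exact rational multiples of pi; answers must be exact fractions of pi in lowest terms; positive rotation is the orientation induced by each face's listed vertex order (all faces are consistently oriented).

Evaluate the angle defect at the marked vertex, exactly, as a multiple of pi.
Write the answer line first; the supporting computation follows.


Answer: defect(P0) = -pi/2

Sum of corner angles at P0: (5/2)*pi
defect = 2*pi - (5/2)*pi


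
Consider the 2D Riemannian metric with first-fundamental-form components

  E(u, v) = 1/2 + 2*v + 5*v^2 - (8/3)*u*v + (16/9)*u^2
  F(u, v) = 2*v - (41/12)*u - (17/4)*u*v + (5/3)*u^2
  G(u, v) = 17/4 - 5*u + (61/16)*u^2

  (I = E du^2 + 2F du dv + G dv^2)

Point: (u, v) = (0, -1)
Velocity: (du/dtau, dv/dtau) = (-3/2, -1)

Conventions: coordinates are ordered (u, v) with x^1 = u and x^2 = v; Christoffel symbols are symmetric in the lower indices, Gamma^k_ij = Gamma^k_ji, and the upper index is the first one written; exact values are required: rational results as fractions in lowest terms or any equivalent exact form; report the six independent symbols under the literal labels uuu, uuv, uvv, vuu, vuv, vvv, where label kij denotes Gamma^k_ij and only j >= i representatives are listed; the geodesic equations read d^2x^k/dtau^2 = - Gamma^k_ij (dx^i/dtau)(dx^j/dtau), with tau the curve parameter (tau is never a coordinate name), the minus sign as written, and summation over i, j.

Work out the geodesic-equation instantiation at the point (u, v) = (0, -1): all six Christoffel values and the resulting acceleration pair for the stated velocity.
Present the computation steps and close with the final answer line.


E = 7/2, F = -2, G = 17/4 at the point
E_u = 8/3, E_v = -8, F_u = 5/6, F_v = 2, G_u = -5, G_v = 0
EG - F^2 = 87/8;  g^inv = (8/87) * [[17/4, 2], [2, 7/2]]
first-kind symbols [ij,l] = (1/2)(d_i g_jl + d_j g_il - d_l g_ij): [uu,u] = E_u/2 = 4/3, [uu,v] = F_u - E_v/2 = 29/6, [uv,u] = E_v/2 = -4, [uv,v] = G_u/2 = -5/2, [vv,u] = F_v - G_u/2 = 9/2, [vv,v] = G_v/2 = 0
Gamma^u_ij = (G*[ij,u] - F*[ij,v])/(EG - F^2), Gamma^v_ij = (E*[ij,v] - F*[ij,u])/(EG - F^2)
Gamma_uuu = 368/261, Gamma_uuv = -176/87, Gamma_uvv = 51/29, Gamma_vuu = 470/261, Gamma_vuv = -134/87, Gamma_vvv = 24/29
d^2u/dtau^2 = -(Gamma_uuu*(-3/2)^2 + 2*Gamma_uuv*(-3/2)*(-1) + Gamma_uvv*(-1)^2) = 33/29
d^2v/dtau^2 = -(Gamma_vuu*(-3/2)^2 + 2*Gamma_vuv*(-3/2)*(-1) + Gamma_vvv*(-1)^2) = -15/58

Answer: Gamma_uuu = 368/261, Gamma_uuv = -176/87, Gamma_uvv = 51/29, Gamma_vuu = 470/261, Gamma_vuv = -134/87, Gamma_vvv = 24/29; accelerations (d^2u/dtau^2, d^2v/dtau^2) = (33/29, -15/58)


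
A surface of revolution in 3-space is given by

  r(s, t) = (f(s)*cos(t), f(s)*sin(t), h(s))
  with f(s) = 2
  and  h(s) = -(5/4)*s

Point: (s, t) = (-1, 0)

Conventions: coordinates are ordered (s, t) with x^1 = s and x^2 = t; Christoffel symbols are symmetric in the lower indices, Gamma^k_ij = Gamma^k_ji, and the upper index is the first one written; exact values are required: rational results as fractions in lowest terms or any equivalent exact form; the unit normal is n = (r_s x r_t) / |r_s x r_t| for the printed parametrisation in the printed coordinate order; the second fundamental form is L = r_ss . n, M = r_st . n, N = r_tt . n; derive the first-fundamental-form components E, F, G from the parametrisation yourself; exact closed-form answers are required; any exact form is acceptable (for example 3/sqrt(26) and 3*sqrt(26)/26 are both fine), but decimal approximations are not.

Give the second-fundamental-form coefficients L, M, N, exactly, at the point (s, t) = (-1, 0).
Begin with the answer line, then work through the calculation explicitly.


Answer: L = 0, M = 0, N = -2

f = 2, f' = 0, f'' = 0, h' = -5/4, h'' = 0
E = 25/16, F = 0, G = 4; answer radicand W^2 = 25/16
unnormalised second-form numerators: l = 0, m = 0, n = -5/2; L = l/sqrt(25/16), and similarly M = m/sqrt(W^2), N = n/sqrt(W^2)


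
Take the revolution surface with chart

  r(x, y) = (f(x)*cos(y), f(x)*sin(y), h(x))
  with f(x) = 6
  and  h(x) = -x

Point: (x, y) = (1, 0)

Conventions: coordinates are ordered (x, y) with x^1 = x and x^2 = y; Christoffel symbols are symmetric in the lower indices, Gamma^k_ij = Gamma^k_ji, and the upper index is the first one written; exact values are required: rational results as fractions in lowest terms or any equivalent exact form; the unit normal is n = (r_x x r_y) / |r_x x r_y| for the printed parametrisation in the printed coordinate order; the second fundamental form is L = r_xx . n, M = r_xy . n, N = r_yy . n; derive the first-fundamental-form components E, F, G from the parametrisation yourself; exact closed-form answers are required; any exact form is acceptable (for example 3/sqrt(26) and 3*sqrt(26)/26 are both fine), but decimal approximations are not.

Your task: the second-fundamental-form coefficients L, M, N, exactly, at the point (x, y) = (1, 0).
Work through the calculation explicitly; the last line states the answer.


f = 6, f' = 0, f'' = 0, h' = -1, h'' = 0
E = 1, F = 0, G = 36; answer radicand W^2 = 1
unnormalised second-form numerators: l = 0, m = 0, n = -6; L = l/sqrt(1), and similarly M = m/sqrt(W^2), N = n/sqrt(W^2)

Answer: L = 0, M = 0, N = -6


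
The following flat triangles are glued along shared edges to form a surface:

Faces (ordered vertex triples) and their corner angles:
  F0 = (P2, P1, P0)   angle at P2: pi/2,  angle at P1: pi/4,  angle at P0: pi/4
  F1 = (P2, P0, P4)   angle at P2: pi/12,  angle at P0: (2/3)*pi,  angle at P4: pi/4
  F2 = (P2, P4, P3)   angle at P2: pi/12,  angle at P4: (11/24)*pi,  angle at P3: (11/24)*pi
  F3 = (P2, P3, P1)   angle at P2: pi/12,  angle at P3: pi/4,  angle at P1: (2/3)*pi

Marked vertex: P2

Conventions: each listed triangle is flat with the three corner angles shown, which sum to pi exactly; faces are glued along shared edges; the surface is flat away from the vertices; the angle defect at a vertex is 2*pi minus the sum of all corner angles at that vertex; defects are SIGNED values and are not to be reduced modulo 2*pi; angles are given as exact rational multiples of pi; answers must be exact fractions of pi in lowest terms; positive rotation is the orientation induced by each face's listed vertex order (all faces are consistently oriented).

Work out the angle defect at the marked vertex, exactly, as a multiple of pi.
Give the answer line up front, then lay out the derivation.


Answer: defect(P2) = (5/4)*pi

Sum of corner angles at P2: (3/4)*pi
defect = 2*pi - (3/4)*pi


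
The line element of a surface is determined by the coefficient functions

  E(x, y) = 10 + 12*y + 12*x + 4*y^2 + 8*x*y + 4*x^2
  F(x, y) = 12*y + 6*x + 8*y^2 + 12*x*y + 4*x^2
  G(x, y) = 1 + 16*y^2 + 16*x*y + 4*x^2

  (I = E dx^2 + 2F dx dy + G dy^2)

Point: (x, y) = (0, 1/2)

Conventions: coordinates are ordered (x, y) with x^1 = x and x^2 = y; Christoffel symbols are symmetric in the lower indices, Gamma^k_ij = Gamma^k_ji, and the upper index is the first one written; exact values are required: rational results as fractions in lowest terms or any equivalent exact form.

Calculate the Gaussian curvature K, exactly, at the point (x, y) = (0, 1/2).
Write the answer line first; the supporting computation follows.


Answer: K = 4/441

E = 17, F = 8, G = 5, EG - F^2 = 21 at the point
E_x = 16, E_y = 16, F_x = 12, F_y = 20, G_x = 8, G_y = 16
E_yy = 8, F_xy = 12, G_xx = 8
K follows from Brioschi's formula, (det M1 - det M2)/(EG - F^2)^2.
M1 = [[-E_yy/2 + F_xy - G_xx/2, E_x/2, F_x - E_y/2], [F_y - G_x/2, E, F], [G_y/2, F, G]] = [[4, 8, 4], [16, 17, 8], [8, 8, 5]]; det M1 = -76
M2 = [[0, E_y/2, G_x/2], [E_y/2, E, F], [G_x/2, F, G]] = [[0, 8, 4], [8, 17, 8], [4, 8, 5]]; det M2 = -80
det M1 - det M2 = 4; K = 4 / (21)^2 = 4/441


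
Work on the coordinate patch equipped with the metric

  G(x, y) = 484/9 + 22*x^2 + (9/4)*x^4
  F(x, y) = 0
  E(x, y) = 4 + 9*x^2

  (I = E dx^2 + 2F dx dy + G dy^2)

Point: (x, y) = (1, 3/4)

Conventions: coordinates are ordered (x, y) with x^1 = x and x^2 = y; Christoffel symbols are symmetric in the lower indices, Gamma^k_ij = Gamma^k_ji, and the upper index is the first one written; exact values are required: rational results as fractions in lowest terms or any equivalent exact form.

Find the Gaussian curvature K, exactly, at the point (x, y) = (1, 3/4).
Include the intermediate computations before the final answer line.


E = 13, F = 0, G = 2809/36, EG - F^2 = 36517/36 at the point
E_x = 18, E_y = 0, F_x = 0, F_y = 0, G_x = 53, G_y = 0
E_yy = 0, F_xy = 0, G_xx = 71
Evaluate Brioschi's two determinant matrices M1, M2 and divide by (EG - F^2)^2.
M1 = [[-E_yy/2 + F_xy - G_xx/2, E_x/2, F_x - E_y/2], [F_y - G_x/2, E, F], [G_y/2, F, G]] = [[-71/2, 9, 0], [-53/2, 13, 0], [0, 0, 2809/36]]; det M1 = -626407/36
M2 = [[0, E_y/2, G_x/2], [E_y/2, E, F], [G_x/2, F, G]] = [[0, 0, 53/2], [0, 13, 0], [53/2, 0, 2809/36]]; det M2 = -36517/4
det M1 - det M2 = -148877/18; K = -148877/18 / (36517/36)^2 = -72/8957

Answer: K = -72/8957


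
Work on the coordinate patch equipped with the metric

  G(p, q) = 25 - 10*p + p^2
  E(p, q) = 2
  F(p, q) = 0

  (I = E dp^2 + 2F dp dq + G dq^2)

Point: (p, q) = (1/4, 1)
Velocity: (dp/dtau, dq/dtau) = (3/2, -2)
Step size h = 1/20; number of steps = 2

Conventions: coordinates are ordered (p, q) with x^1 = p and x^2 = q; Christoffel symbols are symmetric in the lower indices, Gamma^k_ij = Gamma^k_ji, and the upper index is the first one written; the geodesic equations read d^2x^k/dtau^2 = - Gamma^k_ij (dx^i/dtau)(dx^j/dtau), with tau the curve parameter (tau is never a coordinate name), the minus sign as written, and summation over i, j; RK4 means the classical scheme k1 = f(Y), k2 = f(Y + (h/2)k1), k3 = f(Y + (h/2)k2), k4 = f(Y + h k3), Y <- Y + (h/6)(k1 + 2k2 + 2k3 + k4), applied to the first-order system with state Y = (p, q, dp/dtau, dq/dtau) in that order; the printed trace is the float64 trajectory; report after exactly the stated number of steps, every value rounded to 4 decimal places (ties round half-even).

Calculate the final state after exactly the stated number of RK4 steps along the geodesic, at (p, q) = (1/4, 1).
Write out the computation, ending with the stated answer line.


f(Y) = (dp/dtau, dq/dtau, -Gamma^p_ij Y'^i Y'^j, -Gamma^q_ij Y'^i Y'^j) with the Gammas evaluated at the stage position; h = 0.050000; intermediate values shown to 6 dp
step 0: p = 0.2500, q = 1.0000, dp/dtau = 1.5000, dq/dtau = -2.0000
step 1:
  k1: at (p, q) = (0.250000, 1.000000), (dp/dtau, dq/dtau) = (1.500000, -2.000000); Gamma_ppp = 0.000000, Gamma_ppq = 0.000000, Gamma_pqq = 2.375000, Gamma_qpp = 0.000000, Gamma_qpq = -0.210526, Gamma_qqq = 0.000000; k1 = (1.500000, -2.000000, -9.500000, -1.263158)
  k2: at (p, q) = (0.287500, 0.950000), (dp/dtau, dq/dtau) = (1.262500, -2.031579); Gamma_ppp = 0.000000, Gamma_ppq = 0.000000, Gamma_pqq = 2.356250, Gamma_qpp = 0.000000, Gamma_qpq = -0.212202, Gamma_qqq = 0.000000; k2 = (1.262500, -2.031579, -9.724981, -1.088538)
  k3: at (p, q) = (0.281562, 0.949211), (dp/dtau, dq/dtau) = (1.256875, -2.027213); Gamma_ppp = 0.000000, Gamma_ppq = 0.000000, Gamma_pqq = 2.359219, Gamma_qpp = 0.000000, Gamma_qpq = -0.211935, Gamma_qqq = 0.000000; k3 = (1.256875, -2.027213, -9.695432, -1.079999)
  k4: at (p, q) = (0.312844, 0.898639), (dp/dtau, dq/dtau) = (1.015228, -2.054000); Gamma_ppp = 0.000000, Gamma_ppq = 0.000000, Gamma_pqq = 2.343578, Gamma_qpp = 0.000000, Gamma_qpq = -0.213349, Gamma_qqq = 0.000000; k4 = (1.015228, -2.054000, -9.887359, -0.889784)
  Y <- Y + (h/6)(k1 + 2k2 + 2k3 + k4): p = 0.3129, q = 0.8986, dp/dtau = 1.0148, dq/dtau = -2.0541
step 2:
  k1: at (p, q) = (0.312950, 0.898570), (dp/dtau, dq/dtau) = (1.014765, -2.054083); Gamma_ppp = 0.000000, Gamma_ppq = 0.000000, Gamma_pqq = 2.343525, Gamma_qpp = 0.000000, Gamma_qpq = -0.213354, Gamma_qqq = 0.000000; k1 = (1.014765, -2.054083, -9.887939, -0.889435)
  k2: at (p, q) = (0.338319, 0.847218), (dp/dtau, dq/dtau) = (0.767567, -2.076319); Gamma_ppp = 0.000000, Gamma_ppq = 0.000000, Gamma_pqq = 2.330841, Gamma_qpp = 0.000000, Gamma_qpq = -0.214515, Gamma_qqq = 0.000000; k2 = (0.767567, -2.076319, -10.048491, -0.683751)
  k3: at (p, q) = (0.332139, 0.846662), (dp/dtau, dq/dtau) = (0.763553, -2.071177); Gamma_ppp = 0.000000, Gamma_ppq = 0.000000, Gamma_pqq = 2.333931, Gamma_qpp = 0.000000, Gamma_qpq = -0.214231, Gamma_qqq = 0.000000; k3 = (0.763553, -2.071177, -10.012037, -0.677592)
  k4: at (p, q) = (0.351127, 0.795011), (dp/dtau, dq/dtau) = (0.514163, -2.087963); Gamma_ppp = 0.000000, Gamma_ppq = 0.000000, Gamma_pqq = 2.324436, Gamma_qpp = 0.000000, Gamma_qpq = -0.215106, Gamma_qqq = 0.000000; k4 = (0.514163, -2.087963, -10.133589, -0.461856)
  Y <- Y + (h/6)(k1 + 2k2 + 2k3 + k4): p = 0.3512, q = 0.7949, dp/dtau = 0.5136, dq/dtau = -2.0880

Answer: p = 0.3512, q = 0.7949, dp/dtau = 0.5136, dq/dtau = -2.0880


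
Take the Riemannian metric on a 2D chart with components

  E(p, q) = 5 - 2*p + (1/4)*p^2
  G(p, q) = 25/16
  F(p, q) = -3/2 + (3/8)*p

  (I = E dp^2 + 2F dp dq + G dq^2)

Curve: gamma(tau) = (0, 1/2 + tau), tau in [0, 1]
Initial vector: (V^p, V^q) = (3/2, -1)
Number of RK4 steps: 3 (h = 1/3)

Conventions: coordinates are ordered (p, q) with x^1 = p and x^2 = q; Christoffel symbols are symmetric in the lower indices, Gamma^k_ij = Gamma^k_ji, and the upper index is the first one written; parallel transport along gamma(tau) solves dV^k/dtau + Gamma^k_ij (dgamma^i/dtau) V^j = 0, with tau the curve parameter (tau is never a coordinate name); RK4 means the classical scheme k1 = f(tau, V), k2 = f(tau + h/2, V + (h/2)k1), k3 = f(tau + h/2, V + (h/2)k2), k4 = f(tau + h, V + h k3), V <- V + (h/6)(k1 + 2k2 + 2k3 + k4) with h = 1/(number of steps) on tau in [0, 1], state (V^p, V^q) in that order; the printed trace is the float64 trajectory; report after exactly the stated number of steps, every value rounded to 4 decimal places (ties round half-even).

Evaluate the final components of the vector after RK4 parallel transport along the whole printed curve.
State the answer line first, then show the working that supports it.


Answer: V^p = 1.5000, V^q = -1.0000

gamma'(tau) = (0, 1); f(tau, V)^k = -Gamma^k_ij(gamma(tau)) gamma'^i(tau) V^j; h = 1/3; intermediate values shown to 6 dp
curve data and Christoffel symbols at the stage parameters:
  tau = 0.000000: gamma = (0.000000, 0.500000), gamma' = (0.000000, 1.000000); Gamma_ppp = -0.179775, Gamma_ppq = 0.000000, Gamma_pqq = 0.000000, Gamma_qpp = 0.067416, Gamma_qpq = 0.000000, Gamma_qqq = 0.000000
  tau = 0.166667: gamma = (0.000000, 0.666667), gamma' = (0.000000, 1.000000); Gamma_ppp = -0.179775, Gamma_ppq = 0.000000, Gamma_pqq = 0.000000, Gamma_qpp = 0.067416, Gamma_qpq = 0.000000, Gamma_qqq = 0.000000
  tau = 0.333333: gamma = (0.000000, 0.833333), gamma' = (0.000000, 1.000000); Gamma_ppp = -0.179775, Gamma_ppq = 0.000000, Gamma_pqq = 0.000000, Gamma_qpp = 0.067416, Gamma_qpq = 0.000000, Gamma_qqq = 0.000000
  tau = 0.500000: gamma = (0.000000, 1.000000), gamma' = (0.000000, 1.000000); Gamma_ppp = -0.179775, Gamma_ppq = 0.000000, Gamma_pqq = 0.000000, Gamma_qpp = 0.067416, Gamma_qpq = 0.000000, Gamma_qqq = 0.000000
  tau = 0.666667: gamma = (0.000000, 1.166667), gamma' = (0.000000, 1.000000); Gamma_ppp = -0.179775, Gamma_ppq = 0.000000, Gamma_pqq = 0.000000, Gamma_qpp = 0.067416, Gamma_qpq = 0.000000, Gamma_qqq = 0.000000
  tau = 0.833333: gamma = (0.000000, 1.333333), gamma' = (0.000000, 1.000000); Gamma_ppp = -0.179775, Gamma_ppq = 0.000000, Gamma_pqq = 0.000000, Gamma_qpp = 0.067416, Gamma_qpq = 0.000000, Gamma_qqq = 0.000000
  tau = 1.000000: gamma = (0.000000, 1.500000), gamma' = (0.000000, 1.000000); Gamma_ppp = -0.179775, Gamma_ppq = 0.000000, Gamma_pqq = 0.000000, Gamma_qpp = 0.067416, Gamma_qpq = 0.000000, Gamma_qqq = 0.000000
step 0: V^p = 1.5000, V^q = -1.0000
step 1: k1 = (0.000000, 0.000000), k2 = (0.000000, 0.000000), k3 = (0.000000, 0.000000), k4 = (0.000000, 0.000000); V <- V + (h/6)(k1 + 2k2 + 2k3 + k4): V^p = 1.5000, V^q = -1.0000
step 2: k1 = (0.000000, 0.000000), k2 = (0.000000, 0.000000), k3 = (0.000000, 0.000000), k4 = (0.000000, 0.000000); V <- V + (h/6)(k1 + 2k2 + 2k3 + k4): V^p = 1.5000, V^q = -1.0000
step 3: k1 = (0.000000, 0.000000), k2 = (0.000000, 0.000000), k3 = (0.000000, 0.000000), k4 = (0.000000, 0.000000); V <- V + (h/6)(k1 + 2k2 + 2k3 + k4): V^p = 1.5000, V^q = -1.0000
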